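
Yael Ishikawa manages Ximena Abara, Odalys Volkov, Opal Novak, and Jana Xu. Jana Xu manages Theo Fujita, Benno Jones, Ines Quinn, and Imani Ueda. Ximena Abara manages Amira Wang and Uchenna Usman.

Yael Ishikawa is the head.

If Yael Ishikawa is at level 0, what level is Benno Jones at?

Chain from Benno Jones up to Yael Ishikawa: Benno Jones → Jana Xu → Yael Ishikawa. That is 2 steps up, so Benno Jones is 2 levels below Yael Ishikawa.

2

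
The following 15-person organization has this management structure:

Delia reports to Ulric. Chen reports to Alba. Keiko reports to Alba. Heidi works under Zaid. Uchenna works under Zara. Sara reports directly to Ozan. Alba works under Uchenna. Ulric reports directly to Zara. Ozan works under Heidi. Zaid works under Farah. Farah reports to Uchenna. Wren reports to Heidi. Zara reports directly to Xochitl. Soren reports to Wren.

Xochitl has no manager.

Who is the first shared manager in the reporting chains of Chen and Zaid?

Chen's chain of managers is Alba, Uchenna, Zara, Xochitl. Zaid's chain of managers is Farah, Uchenna, Zara, Xochitl. The first manager that appears in both chains is Uchenna.

Uchenna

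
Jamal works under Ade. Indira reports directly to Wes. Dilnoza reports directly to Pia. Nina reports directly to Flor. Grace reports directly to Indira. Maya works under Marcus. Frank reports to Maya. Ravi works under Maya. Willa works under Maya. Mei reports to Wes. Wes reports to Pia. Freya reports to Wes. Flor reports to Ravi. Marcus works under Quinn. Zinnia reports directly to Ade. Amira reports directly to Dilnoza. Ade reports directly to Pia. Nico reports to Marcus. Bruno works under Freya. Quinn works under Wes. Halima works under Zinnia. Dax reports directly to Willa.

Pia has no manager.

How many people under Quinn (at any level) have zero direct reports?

The people in Quinn's organization with no one reporting to them are Nico, Dax, Nina, Frank. That is 4.

4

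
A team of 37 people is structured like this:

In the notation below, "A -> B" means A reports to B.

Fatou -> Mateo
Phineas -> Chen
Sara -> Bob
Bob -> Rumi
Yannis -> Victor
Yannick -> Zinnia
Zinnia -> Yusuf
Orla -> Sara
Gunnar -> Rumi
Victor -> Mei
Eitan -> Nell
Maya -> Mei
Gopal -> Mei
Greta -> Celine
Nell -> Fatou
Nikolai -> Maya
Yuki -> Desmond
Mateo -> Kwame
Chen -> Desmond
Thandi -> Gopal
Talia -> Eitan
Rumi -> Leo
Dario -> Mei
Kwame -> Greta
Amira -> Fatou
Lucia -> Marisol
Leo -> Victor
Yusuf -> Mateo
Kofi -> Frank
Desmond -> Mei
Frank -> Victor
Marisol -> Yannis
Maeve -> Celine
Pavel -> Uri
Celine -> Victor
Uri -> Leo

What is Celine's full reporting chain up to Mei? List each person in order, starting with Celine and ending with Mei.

Celine -> Victor -> Mei

Celine reports to Victor. Victor reports to Mei. Mei is at the top.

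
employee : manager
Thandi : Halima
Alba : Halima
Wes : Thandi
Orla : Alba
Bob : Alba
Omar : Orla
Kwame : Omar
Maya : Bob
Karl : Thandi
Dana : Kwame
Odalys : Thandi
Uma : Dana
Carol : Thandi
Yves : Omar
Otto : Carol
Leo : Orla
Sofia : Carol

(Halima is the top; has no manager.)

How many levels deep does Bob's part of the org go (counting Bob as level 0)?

The longest chain under Bob runs Bob → Maya, which is 1 level below Bob.

1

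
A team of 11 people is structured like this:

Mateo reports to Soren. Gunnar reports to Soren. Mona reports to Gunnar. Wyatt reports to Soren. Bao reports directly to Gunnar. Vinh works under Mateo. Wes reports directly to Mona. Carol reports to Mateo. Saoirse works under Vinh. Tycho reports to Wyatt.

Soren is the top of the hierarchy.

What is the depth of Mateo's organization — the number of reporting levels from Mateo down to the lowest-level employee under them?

The longest chain under Mateo runs Mateo → Vinh → Saoirse, which is 2 levels below Mateo.

2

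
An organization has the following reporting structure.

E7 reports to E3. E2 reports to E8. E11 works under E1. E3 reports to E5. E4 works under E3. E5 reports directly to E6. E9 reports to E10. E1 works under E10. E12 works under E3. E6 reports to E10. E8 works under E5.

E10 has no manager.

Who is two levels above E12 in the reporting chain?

E5

E12 reports to E3, and E3 reports to E5. So E12's skip-level manager is E5.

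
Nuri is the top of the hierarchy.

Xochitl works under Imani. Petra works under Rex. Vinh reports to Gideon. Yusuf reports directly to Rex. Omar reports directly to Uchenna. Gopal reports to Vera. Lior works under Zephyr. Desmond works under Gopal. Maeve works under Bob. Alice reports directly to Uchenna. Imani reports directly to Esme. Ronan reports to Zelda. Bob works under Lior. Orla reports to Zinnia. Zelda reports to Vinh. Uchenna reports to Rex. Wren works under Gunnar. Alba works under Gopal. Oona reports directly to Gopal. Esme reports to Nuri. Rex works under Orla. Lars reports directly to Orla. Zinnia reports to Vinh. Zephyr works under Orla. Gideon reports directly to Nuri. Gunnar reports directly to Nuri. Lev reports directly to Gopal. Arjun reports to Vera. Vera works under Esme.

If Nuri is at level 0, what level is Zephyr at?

5

Chain from Zephyr up to Nuri: Zephyr → Orla → Zinnia → Vinh → Gideon → Nuri. That is 5 steps up, so Zephyr is 5 levels below Nuri.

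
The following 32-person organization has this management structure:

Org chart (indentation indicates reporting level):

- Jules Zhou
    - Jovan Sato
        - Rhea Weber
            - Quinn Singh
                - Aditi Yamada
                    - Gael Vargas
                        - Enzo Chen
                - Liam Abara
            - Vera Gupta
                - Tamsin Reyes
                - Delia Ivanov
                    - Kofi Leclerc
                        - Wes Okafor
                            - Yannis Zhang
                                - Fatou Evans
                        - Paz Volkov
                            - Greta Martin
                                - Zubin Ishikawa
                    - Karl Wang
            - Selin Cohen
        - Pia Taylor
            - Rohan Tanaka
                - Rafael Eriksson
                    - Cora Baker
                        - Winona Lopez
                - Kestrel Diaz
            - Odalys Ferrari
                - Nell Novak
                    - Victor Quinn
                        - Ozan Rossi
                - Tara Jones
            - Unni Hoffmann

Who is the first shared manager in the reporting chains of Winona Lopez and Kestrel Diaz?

Rohan Tanaka

Winona Lopez's chain of managers is Cora Baker, Rafael Eriksson, Rohan Tanaka, Pia Taylor, Jovan Sato, Jules Zhou. Kestrel Diaz's chain of managers is Rohan Tanaka, Pia Taylor, Jovan Sato, Jules Zhou. The first manager that appears in both chains is Rohan Tanaka.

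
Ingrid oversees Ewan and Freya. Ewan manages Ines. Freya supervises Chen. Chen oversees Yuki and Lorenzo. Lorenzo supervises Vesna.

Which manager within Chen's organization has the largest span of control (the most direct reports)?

Chen

Direct-report counts within Chen's organization: Chen has 2; Lorenzo has 1. The largest is 2, held by Chen.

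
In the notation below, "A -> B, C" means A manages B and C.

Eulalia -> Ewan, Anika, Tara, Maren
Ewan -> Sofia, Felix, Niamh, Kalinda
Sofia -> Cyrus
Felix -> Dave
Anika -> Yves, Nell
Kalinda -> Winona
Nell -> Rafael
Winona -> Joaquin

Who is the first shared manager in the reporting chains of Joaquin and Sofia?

Ewan

Joaquin's chain of managers is Winona, Kalinda, Ewan, Eulalia. Sofia's chain of managers is Ewan, Eulalia. The first manager that appears in both chains is Ewan.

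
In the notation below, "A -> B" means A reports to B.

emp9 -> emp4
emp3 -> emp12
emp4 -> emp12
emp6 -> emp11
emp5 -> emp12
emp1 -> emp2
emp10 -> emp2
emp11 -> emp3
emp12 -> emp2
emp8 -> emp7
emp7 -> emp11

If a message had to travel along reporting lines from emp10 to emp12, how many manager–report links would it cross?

2

emp10 is 1 level below emp2, and emp12 is 1 level below emp2 (their lowest common manager). The shortest path runs up from emp10 to emp2 and back down to emp12: 1 + 1 = 2 links.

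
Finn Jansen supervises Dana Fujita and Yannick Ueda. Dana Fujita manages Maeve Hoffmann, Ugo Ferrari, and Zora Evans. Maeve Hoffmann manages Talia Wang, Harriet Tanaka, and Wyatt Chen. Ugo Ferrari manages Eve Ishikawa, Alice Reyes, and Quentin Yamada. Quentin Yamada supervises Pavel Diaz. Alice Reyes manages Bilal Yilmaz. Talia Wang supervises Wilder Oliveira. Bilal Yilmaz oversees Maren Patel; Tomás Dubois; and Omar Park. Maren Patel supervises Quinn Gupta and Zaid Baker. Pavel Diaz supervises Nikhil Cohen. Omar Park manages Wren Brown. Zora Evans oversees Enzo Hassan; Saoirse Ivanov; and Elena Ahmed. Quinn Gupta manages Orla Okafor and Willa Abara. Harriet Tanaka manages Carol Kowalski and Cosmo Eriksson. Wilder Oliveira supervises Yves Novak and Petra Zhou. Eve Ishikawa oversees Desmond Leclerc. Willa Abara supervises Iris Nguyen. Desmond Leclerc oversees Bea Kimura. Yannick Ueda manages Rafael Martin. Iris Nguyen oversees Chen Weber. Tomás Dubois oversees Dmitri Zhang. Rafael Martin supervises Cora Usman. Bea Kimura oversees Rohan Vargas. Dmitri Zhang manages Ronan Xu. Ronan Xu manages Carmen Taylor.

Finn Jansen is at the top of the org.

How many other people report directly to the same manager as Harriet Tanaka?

Harriet Tanaka reports to Maeve Hoffmann. Maeve Hoffmann's other direct reports are Talia Wang, Wyatt Chen — 2 peers.

2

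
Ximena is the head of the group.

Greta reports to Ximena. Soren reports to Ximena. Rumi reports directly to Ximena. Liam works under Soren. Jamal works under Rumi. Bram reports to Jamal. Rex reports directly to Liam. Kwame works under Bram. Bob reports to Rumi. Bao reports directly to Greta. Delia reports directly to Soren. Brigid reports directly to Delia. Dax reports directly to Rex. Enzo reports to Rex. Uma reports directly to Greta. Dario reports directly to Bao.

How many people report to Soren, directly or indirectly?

6

Soren directly manages Liam, Delia. Under Liam: Rex, Enzo, Dax (3). Under Delia: Brigid (1). So Soren's organization is 2 direct reports plus everyone under them: 4 + 2 = 6.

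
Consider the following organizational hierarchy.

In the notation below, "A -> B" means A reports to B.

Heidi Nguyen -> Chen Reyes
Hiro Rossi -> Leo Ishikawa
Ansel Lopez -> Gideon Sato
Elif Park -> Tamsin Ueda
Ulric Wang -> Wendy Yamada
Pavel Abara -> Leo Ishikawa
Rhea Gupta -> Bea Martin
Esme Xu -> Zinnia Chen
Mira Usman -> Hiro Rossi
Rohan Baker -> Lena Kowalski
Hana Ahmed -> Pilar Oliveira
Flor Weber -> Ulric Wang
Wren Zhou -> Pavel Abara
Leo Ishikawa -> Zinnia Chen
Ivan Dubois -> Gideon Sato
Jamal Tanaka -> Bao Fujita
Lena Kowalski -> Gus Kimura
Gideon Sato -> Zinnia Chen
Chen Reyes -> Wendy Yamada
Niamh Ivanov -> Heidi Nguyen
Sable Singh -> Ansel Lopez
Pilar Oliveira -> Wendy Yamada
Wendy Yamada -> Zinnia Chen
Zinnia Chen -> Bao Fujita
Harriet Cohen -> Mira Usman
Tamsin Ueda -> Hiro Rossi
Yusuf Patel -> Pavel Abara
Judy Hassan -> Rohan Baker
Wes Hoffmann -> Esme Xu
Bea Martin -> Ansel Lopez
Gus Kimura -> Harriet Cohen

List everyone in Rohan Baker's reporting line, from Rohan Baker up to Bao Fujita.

Rohan Baker reports to Lena Kowalski. Lena Kowalski reports to Gus Kimura. Gus Kimura reports to Harriet Cohen. Harriet Cohen reports to Mira Usman. Mira Usman reports to Hiro Rossi. Hiro Rossi reports to Leo Ishikawa. Leo Ishikawa reports to Zinnia Chen. Zinnia Chen reports to Bao Fujita. Bao Fujita is at the top.

Rohan Baker -> Lena Kowalski -> Gus Kimura -> Harriet Cohen -> Mira Usman -> Hiro Rossi -> Leo Ishikawa -> Zinnia Chen -> Bao Fujita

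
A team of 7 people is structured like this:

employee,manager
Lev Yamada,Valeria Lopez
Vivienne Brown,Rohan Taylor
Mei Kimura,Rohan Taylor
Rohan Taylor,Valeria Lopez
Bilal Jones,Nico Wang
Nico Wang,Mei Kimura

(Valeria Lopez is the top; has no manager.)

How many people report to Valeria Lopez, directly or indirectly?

Valeria Lopez directly manages Rohan Taylor, Lev Yamada. Under Rohan Taylor: Mei Kimura, Nico Wang, Bilal Jones, Vivienne Brown (4). Lev Yamada has no reports. So Valeria Lopez's organization is 2 direct reports plus everyone under them: 5 + 1 = 6.

6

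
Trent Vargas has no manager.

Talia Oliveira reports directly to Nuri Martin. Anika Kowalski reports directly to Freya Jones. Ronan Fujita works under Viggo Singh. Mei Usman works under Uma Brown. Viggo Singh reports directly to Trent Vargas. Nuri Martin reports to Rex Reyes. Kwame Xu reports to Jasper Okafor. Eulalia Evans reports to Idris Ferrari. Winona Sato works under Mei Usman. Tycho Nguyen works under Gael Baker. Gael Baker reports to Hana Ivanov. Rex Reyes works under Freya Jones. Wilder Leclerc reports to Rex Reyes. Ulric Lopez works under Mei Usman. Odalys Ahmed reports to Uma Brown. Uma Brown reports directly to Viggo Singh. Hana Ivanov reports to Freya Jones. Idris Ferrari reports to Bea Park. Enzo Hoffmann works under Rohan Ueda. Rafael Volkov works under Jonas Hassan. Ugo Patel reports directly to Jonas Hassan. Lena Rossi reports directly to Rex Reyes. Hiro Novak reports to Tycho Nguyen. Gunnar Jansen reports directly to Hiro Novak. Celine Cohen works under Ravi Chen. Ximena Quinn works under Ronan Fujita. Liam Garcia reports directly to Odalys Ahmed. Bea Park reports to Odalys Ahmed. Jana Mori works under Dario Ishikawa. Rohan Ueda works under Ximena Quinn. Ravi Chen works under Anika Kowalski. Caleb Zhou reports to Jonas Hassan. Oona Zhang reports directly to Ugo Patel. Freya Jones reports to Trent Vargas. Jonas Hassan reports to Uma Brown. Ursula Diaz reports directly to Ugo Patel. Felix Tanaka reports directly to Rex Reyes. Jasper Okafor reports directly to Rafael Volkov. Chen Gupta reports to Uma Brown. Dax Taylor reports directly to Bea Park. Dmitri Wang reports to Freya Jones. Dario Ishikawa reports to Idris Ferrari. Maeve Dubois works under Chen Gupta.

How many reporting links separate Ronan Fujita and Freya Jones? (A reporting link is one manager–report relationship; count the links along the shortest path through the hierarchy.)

3

Ronan Fujita is 2 levels below Trent Vargas, and Freya Jones is 1 level below Trent Vargas (their lowest common manager). The shortest path runs up from Ronan Fujita to Trent Vargas and back down to Freya Jones: 2 + 1 = 3 links.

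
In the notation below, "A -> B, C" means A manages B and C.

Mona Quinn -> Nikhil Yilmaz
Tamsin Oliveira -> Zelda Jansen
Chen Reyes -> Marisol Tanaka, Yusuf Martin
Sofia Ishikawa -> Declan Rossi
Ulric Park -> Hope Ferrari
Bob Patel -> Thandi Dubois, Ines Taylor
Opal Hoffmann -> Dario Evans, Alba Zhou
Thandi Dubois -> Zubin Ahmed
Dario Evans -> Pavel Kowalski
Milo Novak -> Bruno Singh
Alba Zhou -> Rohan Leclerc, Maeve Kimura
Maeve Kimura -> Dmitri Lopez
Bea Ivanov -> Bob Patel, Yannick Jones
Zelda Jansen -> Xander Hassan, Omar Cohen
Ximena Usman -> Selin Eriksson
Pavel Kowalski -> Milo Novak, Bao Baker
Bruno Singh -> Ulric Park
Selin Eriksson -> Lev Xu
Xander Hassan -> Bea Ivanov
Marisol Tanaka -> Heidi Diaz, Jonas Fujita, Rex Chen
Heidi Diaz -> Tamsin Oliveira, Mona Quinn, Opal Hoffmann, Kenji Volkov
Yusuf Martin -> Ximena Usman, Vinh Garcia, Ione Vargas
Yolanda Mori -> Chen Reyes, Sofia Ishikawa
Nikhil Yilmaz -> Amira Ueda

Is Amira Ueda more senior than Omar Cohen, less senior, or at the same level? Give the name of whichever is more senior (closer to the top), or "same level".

same level

Both Amira Ueda and Omar Cohen are 6 levels below Yolanda Mori.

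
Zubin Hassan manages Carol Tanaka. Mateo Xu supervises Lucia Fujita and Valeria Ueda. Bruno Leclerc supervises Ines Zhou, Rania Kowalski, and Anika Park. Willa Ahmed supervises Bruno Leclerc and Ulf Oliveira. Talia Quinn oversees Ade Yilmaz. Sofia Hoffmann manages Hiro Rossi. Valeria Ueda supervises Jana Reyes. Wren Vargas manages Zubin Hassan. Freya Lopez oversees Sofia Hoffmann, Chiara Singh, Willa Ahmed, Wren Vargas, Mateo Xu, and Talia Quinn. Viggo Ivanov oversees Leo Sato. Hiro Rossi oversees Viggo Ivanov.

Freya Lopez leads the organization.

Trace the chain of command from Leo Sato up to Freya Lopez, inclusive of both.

Leo Sato reports to Viggo Ivanov. Viggo Ivanov reports to Hiro Rossi. Hiro Rossi reports to Sofia Hoffmann. Sofia Hoffmann reports to Freya Lopez. Freya Lopez is at the top.

Leo Sato -> Viggo Ivanov -> Hiro Rossi -> Sofia Hoffmann -> Freya Lopez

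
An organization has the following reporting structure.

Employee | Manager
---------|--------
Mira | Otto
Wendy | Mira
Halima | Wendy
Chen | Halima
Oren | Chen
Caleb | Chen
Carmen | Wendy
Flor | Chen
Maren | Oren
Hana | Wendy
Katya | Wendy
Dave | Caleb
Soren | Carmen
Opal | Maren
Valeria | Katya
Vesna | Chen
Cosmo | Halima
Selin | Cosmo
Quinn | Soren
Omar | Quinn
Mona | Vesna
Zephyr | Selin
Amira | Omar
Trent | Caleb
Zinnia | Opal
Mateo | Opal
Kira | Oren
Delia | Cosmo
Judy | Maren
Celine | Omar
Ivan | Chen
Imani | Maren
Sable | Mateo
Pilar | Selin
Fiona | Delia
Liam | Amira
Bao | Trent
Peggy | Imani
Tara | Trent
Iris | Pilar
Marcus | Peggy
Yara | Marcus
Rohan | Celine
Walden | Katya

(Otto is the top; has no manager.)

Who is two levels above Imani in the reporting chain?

Imani reports to Maren, and Maren reports to Oren. So Imani's skip-level manager is Oren.

Oren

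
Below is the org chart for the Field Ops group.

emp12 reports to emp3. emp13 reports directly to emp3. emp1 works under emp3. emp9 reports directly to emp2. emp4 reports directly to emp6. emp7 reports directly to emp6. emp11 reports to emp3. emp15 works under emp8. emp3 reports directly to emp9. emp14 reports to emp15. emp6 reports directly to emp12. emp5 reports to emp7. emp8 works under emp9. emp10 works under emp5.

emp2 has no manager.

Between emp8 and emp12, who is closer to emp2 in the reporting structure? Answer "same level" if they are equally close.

emp8 is 2 levels below emp2; emp12 is 3. emp8 is higher.

emp8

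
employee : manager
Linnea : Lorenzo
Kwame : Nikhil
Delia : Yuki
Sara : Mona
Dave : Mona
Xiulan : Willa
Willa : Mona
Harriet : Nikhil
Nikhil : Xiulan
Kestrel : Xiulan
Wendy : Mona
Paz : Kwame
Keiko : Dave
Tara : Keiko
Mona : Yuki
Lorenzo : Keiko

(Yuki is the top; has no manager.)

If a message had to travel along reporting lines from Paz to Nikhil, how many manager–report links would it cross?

Paz is in Nikhil's organization: the chain from Paz up to Nikhil is Paz → Kwame → Nikhil, which is 2 links.

2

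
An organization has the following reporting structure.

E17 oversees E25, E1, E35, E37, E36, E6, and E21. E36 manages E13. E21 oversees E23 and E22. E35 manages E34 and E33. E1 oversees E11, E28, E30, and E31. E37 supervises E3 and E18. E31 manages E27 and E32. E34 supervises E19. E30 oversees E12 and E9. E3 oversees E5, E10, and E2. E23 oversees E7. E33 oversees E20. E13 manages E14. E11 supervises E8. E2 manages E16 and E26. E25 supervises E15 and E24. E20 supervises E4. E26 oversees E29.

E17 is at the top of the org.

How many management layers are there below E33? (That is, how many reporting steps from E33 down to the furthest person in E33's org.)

The longest chain under E33 runs E33 → E20 → E4, which is 2 levels below E33.

2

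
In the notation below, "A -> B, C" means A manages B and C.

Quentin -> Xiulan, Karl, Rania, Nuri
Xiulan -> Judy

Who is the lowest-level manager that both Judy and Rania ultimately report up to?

Quentin

Judy's chain of managers is Xiulan, Quentin. Rania's chain of managers is Quentin. The first manager that appears in both chains is Quentin.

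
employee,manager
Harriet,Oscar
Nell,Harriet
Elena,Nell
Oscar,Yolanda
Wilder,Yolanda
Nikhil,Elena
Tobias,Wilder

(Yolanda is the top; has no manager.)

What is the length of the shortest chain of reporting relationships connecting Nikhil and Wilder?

Nikhil is 5 levels below Yolanda, and Wilder is 1 level below Yolanda (their lowest common manager). The shortest path runs up from Nikhil to Yolanda and back down to Wilder: 5 + 1 = 6 links.

6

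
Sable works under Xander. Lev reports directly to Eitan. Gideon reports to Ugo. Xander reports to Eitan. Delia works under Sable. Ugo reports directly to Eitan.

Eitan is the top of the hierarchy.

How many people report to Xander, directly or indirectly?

2

Xander directly manages Sable. Under Sable: Delia (1). That's 2 in total.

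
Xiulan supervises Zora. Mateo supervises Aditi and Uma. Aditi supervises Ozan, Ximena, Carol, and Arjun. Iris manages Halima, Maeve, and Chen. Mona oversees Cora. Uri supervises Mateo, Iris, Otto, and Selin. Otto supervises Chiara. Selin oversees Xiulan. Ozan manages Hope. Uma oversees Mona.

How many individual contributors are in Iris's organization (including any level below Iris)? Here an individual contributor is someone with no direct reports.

3

The people in Iris's organization with no one reporting to them are Chen, Maeve, Halima. That is 3.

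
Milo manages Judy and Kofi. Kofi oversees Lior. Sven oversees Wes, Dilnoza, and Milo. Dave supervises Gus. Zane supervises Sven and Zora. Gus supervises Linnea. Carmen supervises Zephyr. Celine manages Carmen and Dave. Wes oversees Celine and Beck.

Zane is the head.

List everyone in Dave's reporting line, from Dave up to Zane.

Dave -> Celine -> Wes -> Sven -> Zane

Dave reports to Celine. Celine reports to Wes. Wes reports to Sven. Sven reports to Zane. Zane is at the top.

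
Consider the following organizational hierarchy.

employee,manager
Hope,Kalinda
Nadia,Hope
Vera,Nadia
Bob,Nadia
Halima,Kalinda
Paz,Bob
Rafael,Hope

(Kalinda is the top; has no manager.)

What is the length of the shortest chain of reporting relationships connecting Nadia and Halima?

3

Nadia is 2 levels below Kalinda, and Halima is 1 level below Kalinda (their lowest common manager). The shortest path runs up from Nadia to Kalinda and back down to Halima: 2 + 1 = 3 links.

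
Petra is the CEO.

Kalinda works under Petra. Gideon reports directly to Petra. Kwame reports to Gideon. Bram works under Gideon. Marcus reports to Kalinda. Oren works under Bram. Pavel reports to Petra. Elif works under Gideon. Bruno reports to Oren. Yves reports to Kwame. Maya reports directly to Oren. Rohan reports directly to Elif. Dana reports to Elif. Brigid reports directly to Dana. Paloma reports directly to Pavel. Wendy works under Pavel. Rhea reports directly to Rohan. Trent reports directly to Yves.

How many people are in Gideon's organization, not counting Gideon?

12

Gideon directly manages Kwame, Bram, Elif. Under Kwame: Yves, Trent (2). Under Bram: Oren, Maya, Bruno (3). Under Elif: Dana, Brigid, Rohan, Rhea (4). So Gideon's organization is 3 direct reports plus everyone under them: 3 + 4 + 5 = 12.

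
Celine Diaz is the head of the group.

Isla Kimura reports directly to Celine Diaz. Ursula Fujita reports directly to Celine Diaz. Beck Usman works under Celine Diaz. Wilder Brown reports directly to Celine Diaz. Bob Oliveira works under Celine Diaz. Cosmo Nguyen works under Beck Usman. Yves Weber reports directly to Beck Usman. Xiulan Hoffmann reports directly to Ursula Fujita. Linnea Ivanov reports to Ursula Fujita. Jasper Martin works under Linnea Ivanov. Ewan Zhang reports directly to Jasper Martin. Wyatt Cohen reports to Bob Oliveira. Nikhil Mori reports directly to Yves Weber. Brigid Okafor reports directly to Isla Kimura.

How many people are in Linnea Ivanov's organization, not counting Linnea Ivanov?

2

Linnea Ivanov directly manages Jasper Martin. Under Jasper Martin: Ewan Zhang (1). That's 2 in total.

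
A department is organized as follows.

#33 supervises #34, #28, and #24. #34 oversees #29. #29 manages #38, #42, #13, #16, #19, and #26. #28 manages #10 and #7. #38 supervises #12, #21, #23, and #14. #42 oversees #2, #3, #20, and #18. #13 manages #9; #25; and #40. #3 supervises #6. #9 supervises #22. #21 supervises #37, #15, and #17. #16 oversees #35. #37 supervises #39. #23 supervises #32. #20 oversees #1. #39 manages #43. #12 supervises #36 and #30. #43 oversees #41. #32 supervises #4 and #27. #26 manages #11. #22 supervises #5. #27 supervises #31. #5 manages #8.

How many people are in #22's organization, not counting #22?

#22 directly manages #5. Under #5: #8 (1). That's 2 in total.

2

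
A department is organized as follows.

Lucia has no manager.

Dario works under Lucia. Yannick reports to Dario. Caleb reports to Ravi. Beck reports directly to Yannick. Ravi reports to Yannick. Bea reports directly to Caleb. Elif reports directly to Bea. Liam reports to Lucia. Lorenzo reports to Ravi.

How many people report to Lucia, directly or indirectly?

Lucia directly manages Dario, Liam. Under Dario: Yannick, Ravi, Caleb, Bea, Elif, Lorenzo, Beck (7). Liam has no reports. So Lucia's organization is 2 direct reports plus everyone under them: 8 + 1 = 9.

9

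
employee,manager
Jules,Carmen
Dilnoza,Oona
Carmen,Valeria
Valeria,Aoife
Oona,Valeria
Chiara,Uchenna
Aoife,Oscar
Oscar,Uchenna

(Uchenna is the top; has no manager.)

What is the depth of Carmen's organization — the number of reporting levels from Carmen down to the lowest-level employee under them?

The longest chain under Carmen runs Carmen → Jules, which is 1 level below Carmen.

1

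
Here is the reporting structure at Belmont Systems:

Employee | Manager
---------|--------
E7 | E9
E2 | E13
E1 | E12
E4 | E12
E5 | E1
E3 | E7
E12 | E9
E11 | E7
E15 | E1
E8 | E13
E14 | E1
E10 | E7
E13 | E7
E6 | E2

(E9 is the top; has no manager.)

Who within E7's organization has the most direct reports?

Direct-report counts within E7's organization: E7 has 4; E13 has 2; E2 has 1. The largest is 4, held by E7.

E7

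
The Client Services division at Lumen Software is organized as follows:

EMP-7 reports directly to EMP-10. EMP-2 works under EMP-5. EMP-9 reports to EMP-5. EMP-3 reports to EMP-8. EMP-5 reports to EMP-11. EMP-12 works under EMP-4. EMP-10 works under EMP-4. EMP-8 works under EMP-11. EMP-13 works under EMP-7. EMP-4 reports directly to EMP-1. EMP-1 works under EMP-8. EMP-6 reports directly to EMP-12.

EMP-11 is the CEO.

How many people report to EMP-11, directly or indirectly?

EMP-11 directly manages EMP-8, EMP-5. Under EMP-8: EMP-3, EMP-1, EMP-4, EMP-12, EMP-6, EMP-10, EMP-7, EMP-13 (8). Under EMP-5: EMP-2, EMP-9 (2). So EMP-11's organization is 2 direct reports plus everyone under them: 9 + 3 = 12.

12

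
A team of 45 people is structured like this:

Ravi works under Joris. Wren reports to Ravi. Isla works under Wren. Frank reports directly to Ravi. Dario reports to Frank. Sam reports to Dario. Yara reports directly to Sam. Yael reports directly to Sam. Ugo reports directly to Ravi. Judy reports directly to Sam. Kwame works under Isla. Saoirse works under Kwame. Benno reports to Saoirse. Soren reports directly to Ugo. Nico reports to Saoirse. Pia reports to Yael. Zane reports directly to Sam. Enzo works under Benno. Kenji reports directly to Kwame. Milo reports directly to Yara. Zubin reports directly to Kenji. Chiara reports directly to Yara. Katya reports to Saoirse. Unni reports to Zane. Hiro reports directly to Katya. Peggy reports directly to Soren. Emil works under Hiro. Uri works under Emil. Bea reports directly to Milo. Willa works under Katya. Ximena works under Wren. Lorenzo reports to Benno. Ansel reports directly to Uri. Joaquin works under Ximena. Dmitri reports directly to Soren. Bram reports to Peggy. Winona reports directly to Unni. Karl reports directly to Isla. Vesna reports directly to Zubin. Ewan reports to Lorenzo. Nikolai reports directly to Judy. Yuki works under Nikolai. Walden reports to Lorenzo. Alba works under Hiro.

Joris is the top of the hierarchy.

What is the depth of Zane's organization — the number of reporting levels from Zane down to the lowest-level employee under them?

2

The longest chain under Zane runs Zane → Unni → Winona, which is 2 levels below Zane.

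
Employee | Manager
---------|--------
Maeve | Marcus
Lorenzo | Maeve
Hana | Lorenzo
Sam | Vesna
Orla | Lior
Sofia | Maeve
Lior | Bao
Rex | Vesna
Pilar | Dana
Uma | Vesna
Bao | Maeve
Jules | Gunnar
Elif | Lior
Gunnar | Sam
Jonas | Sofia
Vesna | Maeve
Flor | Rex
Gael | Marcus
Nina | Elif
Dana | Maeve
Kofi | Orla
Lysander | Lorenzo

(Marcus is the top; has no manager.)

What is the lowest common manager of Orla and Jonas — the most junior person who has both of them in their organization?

Orla's chain of managers is Lior, Bao, Maeve, Marcus. Jonas's chain of managers is Sofia, Maeve, Marcus. The first manager that appears in both chains is Maeve.

Maeve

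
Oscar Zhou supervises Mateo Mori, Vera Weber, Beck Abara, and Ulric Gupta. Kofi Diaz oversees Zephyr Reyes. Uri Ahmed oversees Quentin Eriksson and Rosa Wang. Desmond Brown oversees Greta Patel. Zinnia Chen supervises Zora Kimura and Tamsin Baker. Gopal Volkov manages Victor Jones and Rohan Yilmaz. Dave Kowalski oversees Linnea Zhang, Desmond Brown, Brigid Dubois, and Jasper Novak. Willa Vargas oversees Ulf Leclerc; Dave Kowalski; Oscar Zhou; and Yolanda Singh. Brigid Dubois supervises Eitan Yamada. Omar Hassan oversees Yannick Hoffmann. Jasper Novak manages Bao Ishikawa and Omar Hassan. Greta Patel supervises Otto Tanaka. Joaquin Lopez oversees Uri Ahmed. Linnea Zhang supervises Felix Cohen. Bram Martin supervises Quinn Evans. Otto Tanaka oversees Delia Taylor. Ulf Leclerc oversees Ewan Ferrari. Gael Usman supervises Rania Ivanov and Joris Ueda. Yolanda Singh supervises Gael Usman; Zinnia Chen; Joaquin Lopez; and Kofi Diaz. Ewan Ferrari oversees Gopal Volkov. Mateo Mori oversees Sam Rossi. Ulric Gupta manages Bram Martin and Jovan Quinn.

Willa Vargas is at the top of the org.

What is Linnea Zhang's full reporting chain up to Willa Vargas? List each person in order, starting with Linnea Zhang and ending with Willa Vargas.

Linnea Zhang reports to Dave Kowalski. Dave Kowalski reports to Willa Vargas. Willa Vargas is at the top.

Linnea Zhang -> Dave Kowalski -> Willa Vargas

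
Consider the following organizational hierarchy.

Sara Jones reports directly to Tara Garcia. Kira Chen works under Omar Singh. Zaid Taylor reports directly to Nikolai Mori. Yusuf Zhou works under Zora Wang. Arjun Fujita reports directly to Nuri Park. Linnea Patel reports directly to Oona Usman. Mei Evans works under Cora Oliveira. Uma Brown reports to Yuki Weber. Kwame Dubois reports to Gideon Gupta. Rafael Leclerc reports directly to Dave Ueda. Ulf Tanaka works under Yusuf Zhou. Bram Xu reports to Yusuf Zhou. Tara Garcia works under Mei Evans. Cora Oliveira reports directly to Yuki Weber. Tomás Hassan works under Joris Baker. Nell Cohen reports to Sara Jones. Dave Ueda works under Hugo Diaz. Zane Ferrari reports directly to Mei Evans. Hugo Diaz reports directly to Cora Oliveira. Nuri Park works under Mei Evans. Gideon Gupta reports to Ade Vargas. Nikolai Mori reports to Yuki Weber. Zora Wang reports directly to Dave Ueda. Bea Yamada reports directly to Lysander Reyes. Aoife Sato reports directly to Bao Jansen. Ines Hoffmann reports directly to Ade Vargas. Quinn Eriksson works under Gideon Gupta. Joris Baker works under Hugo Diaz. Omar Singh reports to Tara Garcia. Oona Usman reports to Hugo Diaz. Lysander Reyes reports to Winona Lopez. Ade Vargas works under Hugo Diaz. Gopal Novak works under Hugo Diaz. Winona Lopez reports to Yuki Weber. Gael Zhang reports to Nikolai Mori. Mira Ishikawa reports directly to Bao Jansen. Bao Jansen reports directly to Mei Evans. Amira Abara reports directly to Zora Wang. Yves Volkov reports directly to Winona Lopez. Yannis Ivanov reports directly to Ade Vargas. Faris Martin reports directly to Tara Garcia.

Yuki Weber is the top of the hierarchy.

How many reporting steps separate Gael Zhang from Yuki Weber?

2

Chain from Gael Zhang up to Yuki Weber: Gael Zhang → Nikolai Mori → Yuki Weber. That is 2 steps up, so Gael Zhang is 2 levels below Yuki Weber.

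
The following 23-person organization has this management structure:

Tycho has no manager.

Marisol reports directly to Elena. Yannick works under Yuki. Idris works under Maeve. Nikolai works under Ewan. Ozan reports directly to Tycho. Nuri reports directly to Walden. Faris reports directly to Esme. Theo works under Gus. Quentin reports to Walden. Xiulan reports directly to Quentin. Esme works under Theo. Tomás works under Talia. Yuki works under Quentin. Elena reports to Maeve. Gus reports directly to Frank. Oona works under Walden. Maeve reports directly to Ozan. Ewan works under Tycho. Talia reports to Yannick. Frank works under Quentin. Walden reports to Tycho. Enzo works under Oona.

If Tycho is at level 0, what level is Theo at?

Chain from Theo up to Tycho: Theo → Gus → Frank → Quentin → Walden → Tycho. That is 5 steps up, so Theo is 5 levels below Tycho.

5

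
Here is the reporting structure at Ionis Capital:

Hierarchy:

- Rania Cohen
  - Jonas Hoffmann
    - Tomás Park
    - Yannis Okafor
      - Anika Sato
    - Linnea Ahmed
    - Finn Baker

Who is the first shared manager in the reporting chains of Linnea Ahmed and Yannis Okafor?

Jonas Hoffmann

Linnea Ahmed's chain of managers is Jonas Hoffmann, Rania Cohen. Yannis Okafor's chain of managers is Jonas Hoffmann, Rania Cohen. The first manager that appears in both chains is Jonas Hoffmann.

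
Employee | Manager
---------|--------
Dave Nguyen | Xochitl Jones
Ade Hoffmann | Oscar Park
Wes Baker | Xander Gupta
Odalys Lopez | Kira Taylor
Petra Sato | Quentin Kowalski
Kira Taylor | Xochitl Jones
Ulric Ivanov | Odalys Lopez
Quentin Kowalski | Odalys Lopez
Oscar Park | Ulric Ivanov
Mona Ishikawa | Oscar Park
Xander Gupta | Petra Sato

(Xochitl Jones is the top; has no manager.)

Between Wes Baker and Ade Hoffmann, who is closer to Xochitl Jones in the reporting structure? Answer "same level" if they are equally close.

Ade Hoffmann

Wes Baker is 6 levels below Xochitl Jones; Ade Hoffmann is 5. Ade Hoffmann is higher.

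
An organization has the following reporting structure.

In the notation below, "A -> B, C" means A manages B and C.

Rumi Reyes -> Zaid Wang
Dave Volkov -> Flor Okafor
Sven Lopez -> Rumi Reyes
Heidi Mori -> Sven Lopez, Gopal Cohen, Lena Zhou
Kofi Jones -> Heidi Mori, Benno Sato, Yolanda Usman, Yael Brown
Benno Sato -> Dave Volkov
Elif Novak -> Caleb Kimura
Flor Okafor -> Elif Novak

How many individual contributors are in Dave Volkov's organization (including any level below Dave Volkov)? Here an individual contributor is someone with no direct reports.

1

The only person in Dave Volkov's organization with no one reporting to them is Caleb Kimura. That is 1.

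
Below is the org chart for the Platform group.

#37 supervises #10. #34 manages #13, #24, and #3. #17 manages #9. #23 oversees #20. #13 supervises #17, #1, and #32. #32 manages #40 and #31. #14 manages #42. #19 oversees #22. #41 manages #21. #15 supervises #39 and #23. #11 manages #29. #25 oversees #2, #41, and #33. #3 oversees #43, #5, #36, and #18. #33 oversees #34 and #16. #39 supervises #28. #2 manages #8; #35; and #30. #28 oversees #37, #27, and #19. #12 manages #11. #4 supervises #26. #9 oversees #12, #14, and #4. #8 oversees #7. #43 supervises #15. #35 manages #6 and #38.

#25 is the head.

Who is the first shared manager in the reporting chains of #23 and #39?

#23's chain of managers is #15, #43, #3, #34, #33, #25. #39's chain of managers is #15, #43, #3, #34, #33, #25. The first manager that appears in both chains is #15.

#15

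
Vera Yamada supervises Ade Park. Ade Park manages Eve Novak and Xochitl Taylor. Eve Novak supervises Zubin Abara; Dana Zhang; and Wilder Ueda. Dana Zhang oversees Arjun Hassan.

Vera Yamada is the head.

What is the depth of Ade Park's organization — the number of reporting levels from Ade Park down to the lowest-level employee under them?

The longest chain under Ade Park runs Ade Park → Eve Novak → Dana Zhang → Arjun Hassan, which is 3 levels below Ade Park.

3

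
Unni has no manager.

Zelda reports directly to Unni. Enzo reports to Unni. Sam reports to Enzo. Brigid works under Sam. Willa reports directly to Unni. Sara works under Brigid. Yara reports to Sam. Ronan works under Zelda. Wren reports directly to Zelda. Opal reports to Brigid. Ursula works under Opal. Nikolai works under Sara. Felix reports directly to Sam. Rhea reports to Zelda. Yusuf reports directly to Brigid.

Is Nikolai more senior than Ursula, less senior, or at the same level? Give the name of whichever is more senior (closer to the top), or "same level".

Both Nikolai and Ursula are 5 levels below Unni.

same level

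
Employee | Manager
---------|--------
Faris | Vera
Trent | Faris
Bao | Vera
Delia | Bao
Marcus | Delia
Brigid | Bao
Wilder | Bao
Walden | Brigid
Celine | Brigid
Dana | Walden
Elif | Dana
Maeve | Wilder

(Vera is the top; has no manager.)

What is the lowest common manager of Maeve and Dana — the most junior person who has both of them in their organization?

Maeve's chain of managers is Wilder, Bao, Vera. Dana's chain of managers is Walden, Brigid, Bao, Vera. The first manager that appears in both chains is Bao.

Bao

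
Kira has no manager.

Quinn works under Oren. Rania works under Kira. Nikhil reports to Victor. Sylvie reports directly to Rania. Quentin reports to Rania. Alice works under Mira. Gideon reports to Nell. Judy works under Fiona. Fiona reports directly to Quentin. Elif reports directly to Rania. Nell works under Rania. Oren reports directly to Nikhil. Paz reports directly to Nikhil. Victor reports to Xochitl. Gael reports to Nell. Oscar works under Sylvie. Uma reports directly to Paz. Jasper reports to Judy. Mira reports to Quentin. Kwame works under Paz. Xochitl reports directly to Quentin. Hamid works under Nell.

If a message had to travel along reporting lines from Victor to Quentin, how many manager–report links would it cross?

Victor is in Quentin's organization: the chain from Victor up to Quentin is Victor → Xochitl → Quentin, which is 2 links.

2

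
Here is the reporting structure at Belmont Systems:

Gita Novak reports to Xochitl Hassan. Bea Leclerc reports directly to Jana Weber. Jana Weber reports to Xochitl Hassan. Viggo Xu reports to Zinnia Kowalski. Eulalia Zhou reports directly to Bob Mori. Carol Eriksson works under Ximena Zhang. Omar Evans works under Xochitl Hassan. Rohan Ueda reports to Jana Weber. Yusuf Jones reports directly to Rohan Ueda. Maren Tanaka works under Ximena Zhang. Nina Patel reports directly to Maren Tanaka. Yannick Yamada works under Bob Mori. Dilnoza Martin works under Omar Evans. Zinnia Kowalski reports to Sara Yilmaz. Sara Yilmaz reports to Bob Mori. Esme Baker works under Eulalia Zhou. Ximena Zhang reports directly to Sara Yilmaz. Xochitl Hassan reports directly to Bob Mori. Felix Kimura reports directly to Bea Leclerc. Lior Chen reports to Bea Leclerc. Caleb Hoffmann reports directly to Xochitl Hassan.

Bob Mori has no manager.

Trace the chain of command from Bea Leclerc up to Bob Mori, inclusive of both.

Bea Leclerc reports to Jana Weber. Jana Weber reports to Xochitl Hassan. Xochitl Hassan reports to Bob Mori. Bob Mori is at the top.

Bea Leclerc -> Jana Weber -> Xochitl Hassan -> Bob Mori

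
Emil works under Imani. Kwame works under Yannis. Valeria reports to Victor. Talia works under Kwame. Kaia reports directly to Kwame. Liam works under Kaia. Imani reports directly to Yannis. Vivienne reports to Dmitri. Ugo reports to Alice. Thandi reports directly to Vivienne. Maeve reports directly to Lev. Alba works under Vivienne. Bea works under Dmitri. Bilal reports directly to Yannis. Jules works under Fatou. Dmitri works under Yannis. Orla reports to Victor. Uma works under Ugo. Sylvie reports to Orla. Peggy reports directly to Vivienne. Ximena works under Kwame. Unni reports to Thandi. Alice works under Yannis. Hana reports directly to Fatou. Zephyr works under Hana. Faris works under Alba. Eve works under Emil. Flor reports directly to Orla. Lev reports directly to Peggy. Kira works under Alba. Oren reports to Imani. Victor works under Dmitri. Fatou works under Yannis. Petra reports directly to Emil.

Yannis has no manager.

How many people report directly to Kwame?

3

Kwame directly manages Kaia, Talia, Ximena. That is 3 direct reports.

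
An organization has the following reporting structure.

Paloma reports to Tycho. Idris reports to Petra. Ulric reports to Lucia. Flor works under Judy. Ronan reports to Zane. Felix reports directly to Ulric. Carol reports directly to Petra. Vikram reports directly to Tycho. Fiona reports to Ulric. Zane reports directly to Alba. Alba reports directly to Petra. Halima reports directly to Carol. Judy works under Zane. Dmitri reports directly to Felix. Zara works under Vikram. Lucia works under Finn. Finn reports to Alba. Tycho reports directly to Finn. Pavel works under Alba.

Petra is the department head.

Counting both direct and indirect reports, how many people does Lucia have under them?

4

Lucia directly manages Ulric. Under Ulric: Fiona, Felix, Dmitri (3). That's 4 in total.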